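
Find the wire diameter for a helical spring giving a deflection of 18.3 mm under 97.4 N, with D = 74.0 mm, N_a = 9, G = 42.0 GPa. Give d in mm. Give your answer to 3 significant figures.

7.80 mm

Required rate k = F/δ = 97.4/18.3 = 5.3224 N/mm
d = (8D³N_a·k / G)^(1/4) = (8·74.0³·9·5.3224 / (42.0×10³))^0.25
  = (3697.3)^0.25 = 7.7978 mm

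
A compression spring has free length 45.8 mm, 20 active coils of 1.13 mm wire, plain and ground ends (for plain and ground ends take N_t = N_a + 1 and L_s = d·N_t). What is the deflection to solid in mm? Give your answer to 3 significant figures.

N_t = 21; L_s = 1.13·21 = 23.73 mm
δ_solid = L₀ − L_s = 45.8 − 23.73 = 22.07 mm

22.1 mm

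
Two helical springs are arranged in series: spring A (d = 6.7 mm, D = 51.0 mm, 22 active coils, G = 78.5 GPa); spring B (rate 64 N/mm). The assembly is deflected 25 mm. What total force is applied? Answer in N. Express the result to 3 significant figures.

153 N

k_A = Gd⁴/(8D³N_a) = (78.5×10³)(6.7⁴)/(8·51.0³·22) = 6.7756 N/mm
Series: 1/k_eq = 1/6.7756 + 1/64 = 0.16321; k_eq = 6.1269 N/mm
F = k_eq·δ = 6.1269·25 = 153.17 N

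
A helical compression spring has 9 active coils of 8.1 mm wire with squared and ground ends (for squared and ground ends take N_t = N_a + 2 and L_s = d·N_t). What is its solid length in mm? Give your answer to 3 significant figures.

squared and ground ends: N_t = N_a + 2 = 9 + 2 = 11
L_s = d·N_t = 8.1 × 11 = 89.1 mm

89.1 mm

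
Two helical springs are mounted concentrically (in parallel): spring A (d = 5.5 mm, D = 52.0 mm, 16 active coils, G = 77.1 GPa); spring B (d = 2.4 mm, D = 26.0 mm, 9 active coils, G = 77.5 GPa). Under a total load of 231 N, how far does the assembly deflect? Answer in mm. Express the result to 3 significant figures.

k_A = Gd⁴/(8D³N_a) = (77.1×10³)(5.5⁴)/(8·52.0³·16) = 3.92 N/mm
k_B = Gd⁴/(8D³N_a) = (77.5×10³)(2.4⁴)/(8·26.0³·9) = 2.0319 N/mm
Parallel: k_eq = 3.92 + 2.0319 = 5.9519 N/mm
δ = F/k_eq = 231/5.9519 = 38.811 mm

38.8 mm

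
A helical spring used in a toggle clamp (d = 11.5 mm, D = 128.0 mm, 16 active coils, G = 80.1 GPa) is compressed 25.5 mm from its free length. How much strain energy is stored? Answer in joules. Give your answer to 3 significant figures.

k = Gd⁴/(8D³N_a) = (80.1×10³)(11.5⁴)/(8·128.0³·16) = 5.219 N/mm
U = ½kδ² = 0.5 × 5.219 × 25.5² = 1696.8 N·mm = 1.6968 J

1.70 J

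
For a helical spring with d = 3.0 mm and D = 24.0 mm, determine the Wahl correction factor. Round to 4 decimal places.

C = D/d = 24.0/3.0 = 8.0000
K_W = (4C−1)/(4C−4) + 0.615/C = 31.000/28.000 + 0.0769 = 1.1840

1.1840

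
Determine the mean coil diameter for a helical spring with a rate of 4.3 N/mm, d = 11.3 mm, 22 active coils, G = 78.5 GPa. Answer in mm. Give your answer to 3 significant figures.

D = (Gd⁴/(8N_a·k))^(1/3) = (78.5×10³·11.3⁴/(8·22·4.3))^(1/3)
  = (1.69123e+06)^(1/3) = 119.1427 mm

119 mm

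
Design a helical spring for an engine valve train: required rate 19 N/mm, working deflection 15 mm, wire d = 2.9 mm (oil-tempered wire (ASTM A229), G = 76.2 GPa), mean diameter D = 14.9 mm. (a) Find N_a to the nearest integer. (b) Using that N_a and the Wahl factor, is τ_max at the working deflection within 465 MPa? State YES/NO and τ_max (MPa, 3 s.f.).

(a) 11 coils; (b) NO, τ_max = 562 MPa

N_a = Gd⁴/(8D³k) = (76.2×10³)(2.9⁴)/(8·14.9³·19) = 10.72 → N_a = 11
Actual rate k = Gd⁴/(8D³·11) = 18.514 N/mm
Working load F = kδ = 18.514·15 = 277.71 N
C = 14.9/2.9 = 5.1379; K_W = (4C−1)/(4C−4)+0.615/C = 1.3009
τ_max = K_W·8FD/(πd³) = 1.3009·432.05 = 562.07 MPa
τ_max > 465 MPa → exceeds allowable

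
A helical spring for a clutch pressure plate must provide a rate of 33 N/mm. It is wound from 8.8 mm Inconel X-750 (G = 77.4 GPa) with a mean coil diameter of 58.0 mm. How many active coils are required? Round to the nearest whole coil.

9

N_a = Gd⁴/(8D³k) = (77.4×10³ × 8.8⁴)/(8 × 58.0³ × 33)
    = 4.64164e+08 / 5.15096e+07 = 9.011 → 9 coils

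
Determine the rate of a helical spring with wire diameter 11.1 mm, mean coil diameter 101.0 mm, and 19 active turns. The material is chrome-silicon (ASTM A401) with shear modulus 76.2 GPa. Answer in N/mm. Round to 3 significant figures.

k = Gd⁴/(8D³N_a) = (76.2×10³ × 11.1⁴) / (8 × 101.0³ × 19)
  = 1.15677e+09 / 1.56606e+08 = 7.3865 N/mm

7.39 N/mm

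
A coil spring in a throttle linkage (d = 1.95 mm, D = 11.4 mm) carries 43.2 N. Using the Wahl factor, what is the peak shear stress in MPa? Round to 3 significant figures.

Spring index C = D/d = 11.4/1.95 = 5.8462
K_W = (4C−1)/(4C−4) + 0.615/C = 22.385/19.385 + 0.1052 = 1.2600
τ₀ = 8FD/(πd³) = 8·43.2·11.4/(π·1.95³) = 3939.84/23.295 = 169.13 MPa
τ_max = K·τ₀ = 1.2600 × 169.13 = 213.1 MPa

213 MPa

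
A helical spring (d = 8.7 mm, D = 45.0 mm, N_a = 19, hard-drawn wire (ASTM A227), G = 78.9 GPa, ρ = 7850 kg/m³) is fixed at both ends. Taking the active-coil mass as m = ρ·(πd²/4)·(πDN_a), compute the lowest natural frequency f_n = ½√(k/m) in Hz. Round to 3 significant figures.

k = Gd⁴/(8D³N_a) = (78.9×10³)(8.7⁴)/(8·45.0³·19) = 32.634 N/mm = 32634 N/m
Wire length L = πDN_a = π·45.0·19 = 2686.1 mm
m = ρ·(πd²/4)·L = 7850 × 59.447×10⁻⁶ m² × 2.6861 m = 1.2535 kg
f_n = ½√(k/m) = 0.5·√(32634/1.2535) = 0.5·√(26035) = 80.677 Hz

80.7 Hz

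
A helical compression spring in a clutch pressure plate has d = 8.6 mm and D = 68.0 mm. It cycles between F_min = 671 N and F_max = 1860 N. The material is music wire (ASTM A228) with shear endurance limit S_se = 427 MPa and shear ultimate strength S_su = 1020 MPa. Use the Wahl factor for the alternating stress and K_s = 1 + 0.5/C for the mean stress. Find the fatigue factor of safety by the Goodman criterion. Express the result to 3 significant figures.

C = D/d = 68.0/8.6 = 7.9070; K_W = (4C−1)/(4C−4)+0.615/C = 1.1864; K_s = 1+0.5/C = 1.0632
F_a = (F_max−F_min)/2 = 594.5 N; F_m = (F_max+F_min)/2 = 1265.5 N
τ_a = K_W·8F_aD/(πd³) = 1.1864 × 161.85 = 192.01 MPa
τ_m = K_s·8F_mD/(πd³) = 1.0632 × 344.52 = 366.31 MPa
Goodman: 1/n_f = τ_a/S_se + τ_m/S_su = 192.01/427 + 366.31/1020 = 0.44967 + 0.35912 = 0.8088
n_f = 1/0.8088 = 1.236

1.24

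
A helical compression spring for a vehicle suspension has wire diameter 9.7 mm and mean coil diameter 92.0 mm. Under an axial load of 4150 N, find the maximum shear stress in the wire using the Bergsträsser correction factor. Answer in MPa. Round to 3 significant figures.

1220 MPa

Spring index C = D/d = 92.0/9.7 = 9.4845
K_B = (4C+2)/(4C−3) = 39.938/34.938 = 1.1431
τ₀ = 8FD/(πd³) = 8·4150·92.0/(π·9.7³) = 3.0544e+06/2867.2 = 1065.3 MPa
τ_max = K·τ₀ = 1.1431 × 1065.3 = 1217.7 MPa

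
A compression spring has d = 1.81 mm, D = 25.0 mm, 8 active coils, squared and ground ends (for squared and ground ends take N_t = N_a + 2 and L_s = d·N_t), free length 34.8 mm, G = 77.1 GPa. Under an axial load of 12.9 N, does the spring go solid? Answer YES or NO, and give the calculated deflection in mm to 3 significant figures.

k = Gd⁴/(8D³N_a) = (77.1×10³)(1.81⁴)/(8·25.0³·8) = 0.8275 N/mm
N_t = 10; L_s = 1.81·10 = 18.1 mm; δ_solid = L₀ − L_s = 34.8 − 18.1 = 16.7 mm
δ = F/k = 12.9/0.8275 = 15.589 mm
δ < δ_solid → spring does not go solid

NO, δ = 15.6 mm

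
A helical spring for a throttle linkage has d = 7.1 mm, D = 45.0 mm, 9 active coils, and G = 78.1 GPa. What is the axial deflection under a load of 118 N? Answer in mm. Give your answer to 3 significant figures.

k = Gd⁴/(8D³N_a) = (78.1×10³)(7.1⁴)/(8·45.0³·9) = 30.249 N/mm
δ = F/k = 118 / 30.249 = 3.9009 mm

3.90 mm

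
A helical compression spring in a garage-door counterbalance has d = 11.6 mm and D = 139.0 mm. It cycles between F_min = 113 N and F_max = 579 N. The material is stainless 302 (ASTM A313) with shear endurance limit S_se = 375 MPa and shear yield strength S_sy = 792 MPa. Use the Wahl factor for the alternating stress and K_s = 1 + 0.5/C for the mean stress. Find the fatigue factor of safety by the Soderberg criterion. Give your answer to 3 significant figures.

C = D/d = 139.0/11.6 = 11.9828; K_W = (4C−1)/(4C−4)+0.615/C = 1.1196; K_s = 1+0.5/C = 1.0417
F_a = (F_max−F_min)/2 = 233 N; F_m = (F_max+F_min)/2 = 346 N
τ_a = K_W·8F_aD/(πd³) = 1.1196 × 52.837 = 59.157 MPa
τ_m = K_s·8F_mD/(πd³) = 1.0417 × 78.462 = 81.736 MPa
Soderberg: 1/n_f = τ_a/S_se + τ_m/S_sy = 59.157/375 + 81.736/792 = 0.15775 + 0.10320 = 0.26095
n_f = 1/0.26095 = 3.832

3.83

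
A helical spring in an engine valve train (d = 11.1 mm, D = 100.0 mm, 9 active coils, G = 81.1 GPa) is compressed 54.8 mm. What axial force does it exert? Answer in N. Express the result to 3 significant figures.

937 N

k = Gd⁴/(8D³N_a) = (81.1×10³)(11.1⁴)/(8·100.0³·9) = 17.099 N/mm
F = k·δ = 17.099 × 54.8 = 937.05 N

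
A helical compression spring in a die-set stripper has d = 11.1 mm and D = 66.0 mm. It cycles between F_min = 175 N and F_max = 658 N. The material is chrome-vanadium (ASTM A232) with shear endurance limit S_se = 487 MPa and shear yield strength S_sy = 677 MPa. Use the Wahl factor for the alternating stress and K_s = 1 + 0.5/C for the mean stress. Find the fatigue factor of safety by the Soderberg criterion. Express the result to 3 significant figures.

C = D/d = 66.0/11.1 = 5.9459; K_W = (4C−1)/(4C−4)+0.615/C = 1.2551; K_s = 1+0.5/C = 1.0841
F_a = (F_max−F_min)/2 = 241.5 N; F_m = (F_max+F_min)/2 = 416.5 N
τ_a = K_W·8F_aD/(πd³) = 1.2551 × 29.678 = 37.248 MPa
τ_m = K_s·8F_mD/(πd³) = 1.0841 × 51.184 = 55.488 MPa
Soderberg: 1/n_f = τ_a/S_se + τ_m/S_sy = 37.248/487 + 55.488/677 = 0.07648 + 0.08196 = 0.15845
n_f = 1/0.15845 = 6.311

6.31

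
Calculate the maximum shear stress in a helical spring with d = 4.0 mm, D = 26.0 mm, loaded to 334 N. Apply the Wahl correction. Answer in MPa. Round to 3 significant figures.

425 MPa

Spring index C = D/d = 26.0/4.0 = 6.5000
K_W = (4C−1)/(4C−4) + 0.615/C = 25.000/22.000 + 0.0946 = 1.2310
τ₀ = 8FD/(πd³) = 8·334·26.0/(π·4.0³) = 69472/201.06 = 345.53 MPa
τ_max = K·τ₀ = 1.2310 × 345.53 = 425.33 MPa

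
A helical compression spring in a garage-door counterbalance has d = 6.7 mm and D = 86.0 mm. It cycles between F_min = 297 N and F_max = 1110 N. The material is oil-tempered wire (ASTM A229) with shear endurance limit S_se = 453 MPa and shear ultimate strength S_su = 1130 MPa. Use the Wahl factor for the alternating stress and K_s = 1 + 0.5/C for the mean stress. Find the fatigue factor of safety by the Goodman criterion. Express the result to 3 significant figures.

C = D/d = 86.0/6.7 = 12.8358; K_W = (4C−1)/(4C−4)+0.615/C = 1.1113; K_s = 1+0.5/C = 1.0390
F_a = (F_max−F_min)/2 = 406.5 N; F_m = (F_max+F_min)/2 = 703.5 N
τ_a = K_W·8F_aD/(πd³) = 1.1113 × 295.99 = 328.93 MPa
τ_m = K_s·8F_mD/(πd³) = 1.0390 × 512.25 = 532.2 MPa
Goodman: 1/n_f = τ_a/S_se + τ_m/S_su = 328.93/453 + 532.2/1130 = 0.72611 + 0.47097 = 1.1971
n_f = 1/1.1971 = 0.8354

0.835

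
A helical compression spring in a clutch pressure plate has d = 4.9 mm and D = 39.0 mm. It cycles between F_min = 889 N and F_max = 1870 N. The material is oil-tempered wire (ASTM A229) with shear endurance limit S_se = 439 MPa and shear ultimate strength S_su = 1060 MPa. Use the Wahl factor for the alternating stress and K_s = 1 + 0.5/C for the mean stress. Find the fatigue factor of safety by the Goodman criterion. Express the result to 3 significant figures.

C = D/d = 39.0/4.9 = 7.9592; K_W = (4C−1)/(4C−4)+0.615/C = 1.1850; K_s = 1+0.5/C = 1.0628
F_a = (F_max−F_min)/2 = 490.5 N; F_m = (F_max+F_min)/2 = 1379.5 N
τ_a = K_W·8F_aD/(πd³) = 1.1850 × 414.05 = 490.67 MPa
τ_m = K_s·8F_mD/(πd³) = 1.0628 × 1164.5 = 1237.7 MPa
Goodman: 1/n_f = τ_a/S_se + τ_m/S_su = 490.67/439 + 1237.7/1060 = 1.11770 + 1.16760 = 2.2853
n_f = 1/2.2853 = 0.4376

0.438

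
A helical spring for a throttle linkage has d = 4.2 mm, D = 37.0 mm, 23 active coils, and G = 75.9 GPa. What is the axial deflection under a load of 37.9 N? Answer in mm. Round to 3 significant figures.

15.0 mm

k = Gd⁴/(8D³N_a) = (75.9×10³)(4.2⁴)/(8·37.0³·23) = 2.5341 N/mm
δ = F/k = 37.9 / 2.5341 = 14.956 mm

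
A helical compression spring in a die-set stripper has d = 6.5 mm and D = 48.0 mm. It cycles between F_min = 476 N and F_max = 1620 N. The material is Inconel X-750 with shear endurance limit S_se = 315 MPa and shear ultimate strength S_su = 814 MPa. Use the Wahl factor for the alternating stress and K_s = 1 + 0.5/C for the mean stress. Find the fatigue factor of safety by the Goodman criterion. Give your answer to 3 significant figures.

C = D/d = 48.0/6.5 = 7.3846; K_W = (4C−1)/(4C−4)+0.615/C = 1.2008; K_s = 1+0.5/C = 1.0677
F_a = (F_max−F_min)/2 = 572 N; F_m = (F_max+F_min)/2 = 1048 N
τ_a = K_W·8F_aD/(πd³) = 1.2008 × 254.59 = 305.7 MPa
τ_m = K_s·8F_mD/(πd³) = 1.0677 × 466.45 = 498.03 MPa
Goodman: 1/n_f = τ_a/S_se + τ_m/S_su = 305.7/315 + 498.03/814 = 0.97046 + 0.61183 = 1.5823
n_f = 1/1.5823 = 0.632

0.632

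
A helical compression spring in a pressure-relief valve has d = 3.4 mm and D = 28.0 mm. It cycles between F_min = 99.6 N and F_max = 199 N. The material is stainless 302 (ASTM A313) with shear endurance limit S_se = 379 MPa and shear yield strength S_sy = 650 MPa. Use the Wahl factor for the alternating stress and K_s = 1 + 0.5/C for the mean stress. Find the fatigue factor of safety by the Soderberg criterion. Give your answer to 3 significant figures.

C = D/d = 28.0/3.4 = 8.2353; K_W = (4C−1)/(4C−4)+0.615/C = 1.1783; K_s = 1+0.5/C = 1.0607
F_a = (F_max−F_min)/2 = 49.7 N; F_m = (F_max+F_min)/2 = 149.3 N
τ_a = K_W·8F_aD/(πd³) = 1.1783 × 90.161 = 106.24 MPa
τ_m = K_s·8F_mD/(πd³) = 1.0607 × 270.85 = 287.29 MPa
Soderberg: 1/n_f = τ_a/S_se + τ_m/S_sy = 106.24/379 + 287.29/650 = 0.28032 + 0.44198 = 0.7223
n_f = 1/0.7223 = 1.384

1.38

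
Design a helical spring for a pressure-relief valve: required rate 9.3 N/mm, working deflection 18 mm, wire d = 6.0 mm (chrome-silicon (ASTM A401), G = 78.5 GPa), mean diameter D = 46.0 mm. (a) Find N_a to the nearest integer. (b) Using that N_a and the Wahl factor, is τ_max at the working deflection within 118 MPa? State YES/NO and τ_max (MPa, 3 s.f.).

N_a = Gd⁴/(8D³k) = (78.5×10³)(6.0⁴)/(8·46.0³·9.3) = 14.05 → N_a = 14
Actual rate k = Gd⁴/(8D³·14) = 9.3322 N/mm
Working load F = kδ = 9.3322·18 = 167.98 N
C = 46.0/6.0 = 7.6667; K_W = (4C−1)/(4C−4)+0.615/C = 1.1927
τ_max = K_W·8FD/(πd³) = 1.1927·91.096 = 108.65 MPa
τ_max ≤ 118 MPa → acceptable

(a) 14 coils; (b) YES, τ_max = 109 MPa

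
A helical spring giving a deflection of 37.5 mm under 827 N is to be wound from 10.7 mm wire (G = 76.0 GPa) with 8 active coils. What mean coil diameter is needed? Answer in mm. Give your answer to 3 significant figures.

89.0 mm

Required rate k = F/δ = 827/37.5 = 22.053 N/mm
D = (Gd⁴/(8N_a·k))^(1/3) = (76.0×10³·10.7⁴/(8·8·22.053))^(1/3)
  = (705821)^(1/3) = 89.0358 mm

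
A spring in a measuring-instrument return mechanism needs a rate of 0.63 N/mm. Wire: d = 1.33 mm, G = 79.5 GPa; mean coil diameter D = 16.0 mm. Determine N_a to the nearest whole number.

12

N_a = Gd⁴/(8D³k) = (79.5×10³ × 1.33⁴)/(8 × 16.0³ × 0.63)
    = 248756 / 20643.8 = 12.05 → 12 coils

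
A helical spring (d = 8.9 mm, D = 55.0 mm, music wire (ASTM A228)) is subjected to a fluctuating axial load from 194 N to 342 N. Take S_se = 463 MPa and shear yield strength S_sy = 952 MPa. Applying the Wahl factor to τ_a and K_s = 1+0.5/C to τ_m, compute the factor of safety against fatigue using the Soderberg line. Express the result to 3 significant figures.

10.0

C = D/d = 55.0/8.9 = 6.1798; K_W = (4C−1)/(4C−4)+0.615/C = 1.2443; K_s = 1+0.5/C = 1.0809
F_a = (F_max−F_min)/2 = 74 N; F_m = (F_max+F_min)/2 = 268 N
τ_a = K_W·8F_aD/(πd³) = 1.2443 × 14.702 = 18.293 MPa
τ_m = K_s·8F_mD/(πd³) = 1.0809 × 53.244 = 57.552 MPa
Soderberg: 1/n_f = τ_a/S_se + τ_m/S_sy = 18.293/463 + 57.552/952 = 0.03951 + 0.06045 = 0.099964
n_f = 1/0.099964 = 10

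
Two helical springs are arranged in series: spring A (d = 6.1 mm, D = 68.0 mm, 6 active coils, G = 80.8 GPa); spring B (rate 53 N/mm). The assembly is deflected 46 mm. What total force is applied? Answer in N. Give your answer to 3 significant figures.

299 N

k_A = Gd⁴/(8D³N_a) = (80.8×10³)(6.1⁴)/(8·68.0³·6) = 7.4125 N/mm
Series: 1/k_eq = 1/7.4125 + 1/53 = 0.15378; k_eq = 6.503 N/mm
F = k_eq·δ = 6.503·46 = 299.14 N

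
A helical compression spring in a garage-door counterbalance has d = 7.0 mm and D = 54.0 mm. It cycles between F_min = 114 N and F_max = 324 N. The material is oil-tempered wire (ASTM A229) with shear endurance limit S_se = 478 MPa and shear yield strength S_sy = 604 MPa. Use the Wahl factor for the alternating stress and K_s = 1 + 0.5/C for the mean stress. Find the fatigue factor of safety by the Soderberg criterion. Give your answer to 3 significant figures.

3.85

C = D/d = 54.0/7.0 = 7.7143; K_W = (4C−1)/(4C−4)+0.615/C = 1.1914; K_s = 1+0.5/C = 1.0648
F_a = (F_max−F_min)/2 = 105 N; F_m = (F_max+F_min)/2 = 219 N
τ_a = K_W·8F_aD/(πd³) = 1.1914 × 42.095 = 50.153 MPa
τ_m = K_s·8F_mD/(πd³) = 1.0648 × 87.798 = 93.488 MPa
Soderberg: 1/n_f = τ_a/S_se + τ_m/S_sy = 50.153/478 + 93.488/604 = 0.10492 + 0.15478 = 0.2597
n_f = 1/0.2597 = 3.851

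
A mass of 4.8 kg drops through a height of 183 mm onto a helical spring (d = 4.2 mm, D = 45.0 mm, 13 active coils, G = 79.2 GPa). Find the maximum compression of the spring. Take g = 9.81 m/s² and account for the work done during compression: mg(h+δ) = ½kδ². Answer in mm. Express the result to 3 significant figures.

k = Gd⁴/(8D³N_a) = (79.2×10³)(4.2⁴)/(8·45.0³·13) = 2.6005 N/mm
W = mg = 4.8 × 9.81 = 47.088 N
½kδ² − Wδ − Wh = 0 → δ = (W + √(W² + 2kWh))/k
δ = (47.088 + √(2217.3 + 44817))/2.6005 = (47.088 + 216.87)/2.6005 = 101.51 mm

102 mm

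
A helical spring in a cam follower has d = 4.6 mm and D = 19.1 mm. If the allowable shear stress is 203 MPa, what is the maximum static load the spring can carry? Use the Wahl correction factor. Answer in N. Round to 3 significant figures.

C = D/d = 19.1/4.6 = 4.1522
K_W = (4C−1)/(4C−4) + 0.615/C = 15.609/12.609 + 0.1481 = 1.3860
τ_max = K·8FD/(πd³) → F_max = τ_allow·πd³/(8DK)
F_max = 203·π·4.6³/(8·19.1·1.3860) = 62075/211.79 = 293.1 N

293 N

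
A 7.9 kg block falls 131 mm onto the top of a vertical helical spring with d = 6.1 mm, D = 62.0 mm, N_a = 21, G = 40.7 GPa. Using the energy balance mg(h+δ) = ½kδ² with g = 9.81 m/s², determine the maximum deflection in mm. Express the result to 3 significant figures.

k = Gd⁴/(8D³N_a) = (40.7×10³)(6.1⁴)/(8·62.0³·21) = 1.4074 N/mm
W = mg = 7.9 × 9.81 = 77.499 N
½kδ² − Wδ − Wh = 0 → δ = (W + √(W² + 2kWh))/k
δ = (77.499 + √(6006.1 + 28577.7))/1.4074 = (77.499 + 185.97)/1.4074 = 187.2 mm

187 mm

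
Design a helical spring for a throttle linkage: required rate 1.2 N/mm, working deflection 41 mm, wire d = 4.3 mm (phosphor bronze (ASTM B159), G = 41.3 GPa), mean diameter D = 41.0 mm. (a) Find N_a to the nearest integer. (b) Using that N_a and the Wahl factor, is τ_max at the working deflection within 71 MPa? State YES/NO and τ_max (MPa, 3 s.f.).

N_a = Gd⁴/(8D³k) = (41.3×10³)(4.3⁴)/(8·41.0³·1.2) = 21.34 → N_a = 21
Actual rate k = Gd⁴/(8D³·21) = 1.2194 N/mm
Working load F = kδ = 1.2194·41 = 49.997 N
C = 41.0/4.3 = 9.5349; K_W = (4C−1)/(4C−4)+0.615/C = 1.1524
τ_max = K_W·8FD/(πd³) = 1.1524·65.655 = 75.659 MPa
τ_max > 71 MPa → exceeds allowable

(a) 21 coils; (b) NO, τ_max = 75.7 MPa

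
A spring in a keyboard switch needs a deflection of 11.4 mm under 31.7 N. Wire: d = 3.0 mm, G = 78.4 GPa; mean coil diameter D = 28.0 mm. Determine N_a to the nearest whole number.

Required rate k = F/δ = 31.7/11.4 = 2.7807 N/mm
N_a = Gd⁴/(8D³k) = (78.4×10³ × 3.0⁴)/(8 × 28.0³ × 2.7807)
    = 6.3504e+06 / 488336 = 13 → 13 coils

13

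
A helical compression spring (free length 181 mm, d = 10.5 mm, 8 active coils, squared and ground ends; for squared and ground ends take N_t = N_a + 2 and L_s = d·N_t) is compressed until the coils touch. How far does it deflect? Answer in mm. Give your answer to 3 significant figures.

N_t = 10; L_s = 10.5·10 = 105 mm
δ_solid = L₀ − L_s = 181 − 105 = 76 mm

76.0 mm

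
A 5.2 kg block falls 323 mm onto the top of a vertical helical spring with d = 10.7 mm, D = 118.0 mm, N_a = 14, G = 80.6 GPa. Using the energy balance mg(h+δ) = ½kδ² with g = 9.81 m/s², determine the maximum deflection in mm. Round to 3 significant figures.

k = Gd⁴/(8D³N_a) = (80.6×10³)(10.7⁴)/(8·118.0³·14) = 5.7412 N/mm
W = mg = 5.2 × 9.81 = 51.012 N
½kδ² − Wδ − Wh = 0 → δ = (W + √(W² + 2kWh))/k
δ = (51.012 + √(2602.2 + 189196))/5.7412 = (51.012 + 437.95)/5.7412 = 85.166 mm

85.2 mm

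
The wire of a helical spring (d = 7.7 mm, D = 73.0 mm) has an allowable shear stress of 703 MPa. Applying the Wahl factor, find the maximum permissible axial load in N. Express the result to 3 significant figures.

C = D/d = 73.0/7.7 = 9.4805
K_W = (4C−1)/(4C−4) + 0.615/C = 36.922/33.922 + 0.0649 = 1.1533
τ_max = K·8FD/(πd³) → F_max = τ_allow·πd³/(8DK)
F_max = 703·π·7.7³/(8·73.0·1.1533) = 1.0083e+06/673.53 = 1497 N

1500 N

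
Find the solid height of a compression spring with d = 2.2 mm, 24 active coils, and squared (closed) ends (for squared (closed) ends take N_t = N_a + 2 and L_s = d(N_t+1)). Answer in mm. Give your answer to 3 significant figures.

59.4 mm

squared (closed) ends: N_t = N_a + 2 = 24 + 2 = 26
L_s = d·(N_t+1) = 2.2 × 27 = 59.4 mm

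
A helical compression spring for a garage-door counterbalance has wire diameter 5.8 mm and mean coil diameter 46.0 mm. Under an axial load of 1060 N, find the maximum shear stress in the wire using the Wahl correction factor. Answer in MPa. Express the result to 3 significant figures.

Spring index C = D/d = 46.0/5.8 = 7.9310
K_W = (4C−1)/(4C−4) + 0.615/C = 30.724/27.724 + 0.0775 = 1.1858
τ₀ = 8FD/(πd³) = 8·1060·46.0/(π·5.8³) = 390080/612.96 = 636.38 MPa
τ_max = K·τ₀ = 1.1858 × 636.38 = 754.59 MPa

755 MPa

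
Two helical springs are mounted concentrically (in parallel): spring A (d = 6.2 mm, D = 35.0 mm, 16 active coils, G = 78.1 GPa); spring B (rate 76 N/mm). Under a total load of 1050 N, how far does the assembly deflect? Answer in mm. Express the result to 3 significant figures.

k_A = Gd⁴/(8D³N_a) = (78.1×10³)(6.2⁴)/(8·35.0³·16) = 21.028 N/mm
Parallel: k_eq = 21.028 + 76 = 97.028 N/mm
δ = F/k_eq = 1050/97.028 = 10.822 mm

10.8 mm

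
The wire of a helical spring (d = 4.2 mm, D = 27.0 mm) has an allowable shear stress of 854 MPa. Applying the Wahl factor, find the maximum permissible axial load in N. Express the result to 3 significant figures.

C = D/d = 27.0/4.2 = 6.4286
K_W = (4C−1)/(4C−4) + 0.615/C = 24.714/21.714 + 0.0957 = 1.2338
τ_max = K·8FD/(πd³) → F_max = τ_allow·πd³/(8DK)
F_max = 854·π·4.2³/(8·27.0·1.2338) = 1.9877e+05/266.51 = 745.84 N

746 N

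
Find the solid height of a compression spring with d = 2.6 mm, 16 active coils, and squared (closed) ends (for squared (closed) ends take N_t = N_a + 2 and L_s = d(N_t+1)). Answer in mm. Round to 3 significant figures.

squared (closed) ends: N_t = N_a + 2 = 16 + 2 = 18
L_s = d·(N_t+1) = 2.6 × 19 = 49.4 mm

49.4 mm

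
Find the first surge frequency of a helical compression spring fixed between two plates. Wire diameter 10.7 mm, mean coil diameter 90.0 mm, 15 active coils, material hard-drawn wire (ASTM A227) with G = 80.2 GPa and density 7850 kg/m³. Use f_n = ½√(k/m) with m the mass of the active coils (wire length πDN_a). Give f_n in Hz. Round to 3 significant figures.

31.7 Hz

k = Gd⁴/(8D³N_a) = (80.2×10³)(10.7⁴)/(8·90.0³·15) = 12.017 N/mm = 12017 N/m
Wire length L = πDN_a = π·90.0·15 = 4241.2 mm
m = ρ·(πd²/4)·L = 7850 × 89.92×10⁻⁶ m² × 4.2412 m = 2.9937 kg
f_n = ½√(k/m) = 0.5·√(12017/2.9937) = 0.5·√(4014.1) = 31.679 Hz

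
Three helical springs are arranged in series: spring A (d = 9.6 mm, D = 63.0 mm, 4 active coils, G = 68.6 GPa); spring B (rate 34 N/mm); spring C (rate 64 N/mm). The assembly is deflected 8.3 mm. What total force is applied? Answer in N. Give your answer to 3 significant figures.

k_A = Gd⁴/(8D³N_a) = (68.6×10³)(9.6⁴)/(8·63.0³·4) = 72.818 N/mm
Series: 1/k_eq = 1/72.818 + 1/34 + 1/64 = 0.05877; k_eq = 17.016 N/mm
F = k_eq·δ = 17.016·8.3 = 141.23 N

141 N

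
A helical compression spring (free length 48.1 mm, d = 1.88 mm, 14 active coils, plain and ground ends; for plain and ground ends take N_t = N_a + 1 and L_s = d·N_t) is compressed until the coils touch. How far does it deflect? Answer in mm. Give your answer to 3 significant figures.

19.9 mm

N_t = 15; L_s = 1.88·15 = 28.2 mm
δ_solid = L₀ − L_s = 48.1 − 28.2 = 19.9 mm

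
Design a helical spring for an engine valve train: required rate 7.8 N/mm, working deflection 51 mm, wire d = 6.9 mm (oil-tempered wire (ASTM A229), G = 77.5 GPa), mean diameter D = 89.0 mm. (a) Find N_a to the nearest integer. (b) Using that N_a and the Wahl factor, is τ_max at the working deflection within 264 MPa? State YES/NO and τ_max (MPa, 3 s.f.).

(a) 4 coils; (b) NO, τ_max = 304 MPa

N_a = Gd⁴/(8D³k) = (77.5×10³)(6.9⁴)/(8·89.0³·7.8) = 3.993 → N_a = 4
Actual rate k = Gd⁴/(8D³·4) = 7.7871 N/mm
Working load F = kδ = 7.7871·51 = 397.14 N
C = 89.0/6.9 = 12.8986; K_W = (4C−1)/(4C−4)+0.615/C = 1.1107
τ_max = K_W·8FD/(πd³) = 1.1107·273.99 = 304.32 MPa
τ_max > 264 MPa → exceeds allowable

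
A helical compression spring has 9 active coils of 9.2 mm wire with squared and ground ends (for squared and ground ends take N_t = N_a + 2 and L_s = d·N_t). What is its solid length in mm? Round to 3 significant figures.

squared and ground ends: N_t = N_a + 2 = 9 + 2 = 11
L_s = d·N_t = 9.2 × 11 = 101.2 mm

101 mm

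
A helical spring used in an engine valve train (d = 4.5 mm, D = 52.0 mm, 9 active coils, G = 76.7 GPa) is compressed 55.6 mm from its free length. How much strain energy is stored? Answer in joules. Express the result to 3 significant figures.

4.80 J

k = Gd⁴/(8D³N_a) = (76.7×10³)(4.5⁴)/(8·52.0³·9) = 3.1067 N/mm
U = ½kδ² = 0.5 × 3.1067 × 55.6² = 4802 N·mm = 4.802 J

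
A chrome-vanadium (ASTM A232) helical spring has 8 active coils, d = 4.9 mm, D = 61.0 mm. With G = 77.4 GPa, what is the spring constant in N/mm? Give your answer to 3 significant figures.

k = Gd⁴/(8D³N_a) = (77.4×10³ × 4.9⁴) / (8 × 61.0³ × 8)
  = 4.46196e+07 / 1.45268e+07 = 3.0715 N/mm

3.07 N/mm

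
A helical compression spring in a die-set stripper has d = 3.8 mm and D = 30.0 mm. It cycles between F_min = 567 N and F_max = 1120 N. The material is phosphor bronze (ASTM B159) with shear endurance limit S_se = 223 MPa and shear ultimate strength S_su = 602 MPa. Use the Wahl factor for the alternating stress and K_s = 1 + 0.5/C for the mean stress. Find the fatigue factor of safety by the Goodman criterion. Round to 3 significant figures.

C = D/d = 30.0/3.8 = 7.8947; K_W = (4C−1)/(4C−4)+0.615/C = 1.1867; K_s = 1+0.5/C = 1.0633
F_a = (F_max−F_min)/2 = 276.5 N; F_m = (F_max+F_min)/2 = 843.5 N
τ_a = K_W·8F_aD/(πd³) = 1.1867 × 384.95 = 456.81 MPa
τ_m = K_s·8F_mD/(πd³) = 1.0633 × 1174.3 = 1248.7 MPa
Goodman: 1/n_f = τ_a/S_se + τ_m/S_su = 456.81/223 + 1248.7/602 = 2.04849 + 2.07429 = 4.1228
n_f = 1/4.1228 = 0.2426

0.243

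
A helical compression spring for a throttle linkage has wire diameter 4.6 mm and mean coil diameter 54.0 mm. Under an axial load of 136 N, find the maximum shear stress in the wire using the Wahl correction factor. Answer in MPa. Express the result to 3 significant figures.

Spring index C = D/d = 54.0/4.6 = 11.7391
K_W = (4C−1)/(4C−4) + 0.615/C = 45.957/42.957 + 0.0524 = 1.1222
τ₀ = 8FD/(πd³) = 8·136·54.0/(π·4.6³) = 58752/305.79 = 192.13 MPa
τ_max = K·τ₀ = 1.1222 × 192.13 = 215.62 MPa

216 MPa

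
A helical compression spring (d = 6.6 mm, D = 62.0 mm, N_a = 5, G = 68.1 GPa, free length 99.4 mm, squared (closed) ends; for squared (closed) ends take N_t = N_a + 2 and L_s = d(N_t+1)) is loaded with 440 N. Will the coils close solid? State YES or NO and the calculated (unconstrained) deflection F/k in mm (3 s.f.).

NO, δ = 32.5 mm

k = Gd⁴/(8D³N_a) = (68.1×10³)(6.6⁴)/(8·62.0³·5) = 13.555 N/mm
N_t = 7; L_s = 6.6·8 = 52.8 mm; δ_solid = L₀ − L_s = 99.4 − 52.8 = 46.6 mm
δ = F/k = 440/13.555 = 32.461 mm
δ < δ_solid → spring does not go solid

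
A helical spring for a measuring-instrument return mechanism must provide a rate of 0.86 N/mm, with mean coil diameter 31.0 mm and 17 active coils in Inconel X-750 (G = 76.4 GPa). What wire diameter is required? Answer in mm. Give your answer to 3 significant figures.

d = (8D³N_a·k / G)^(1/4) = (8·31.0³·17·0.86 / (76.4×10³))^0.25
  = (45.607)^0.25 = 2.5987 mm

2.60 mm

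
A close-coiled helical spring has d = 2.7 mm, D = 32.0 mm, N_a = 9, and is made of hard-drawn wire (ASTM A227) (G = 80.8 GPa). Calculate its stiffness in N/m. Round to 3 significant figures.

k = Gd⁴/(8D³N_a) = (80.8×10³ × 2.7⁴) / (8 × 32.0³ × 9)
  = 4.29404e+06 / 2.3593e+06 = 1.8201 N/mm = 1820.1 N/m

1820 N/m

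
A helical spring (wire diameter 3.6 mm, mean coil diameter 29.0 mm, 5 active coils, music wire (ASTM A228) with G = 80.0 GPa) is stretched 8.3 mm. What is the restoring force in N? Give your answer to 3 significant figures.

114 N

k = Gd⁴/(8D³N_a) = (80.0×10³)(3.6⁴)/(8·29.0³·5) = 13.774 N/mm
F = k·δ = 13.774 × 8.3 = 114.32 N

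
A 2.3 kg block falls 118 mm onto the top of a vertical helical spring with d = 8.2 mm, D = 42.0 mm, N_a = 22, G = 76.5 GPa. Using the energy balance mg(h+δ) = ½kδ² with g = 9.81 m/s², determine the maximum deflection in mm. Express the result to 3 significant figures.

15.0 mm

k = Gd⁴/(8D³N_a) = (76.5×10³)(8.2⁴)/(8·42.0³·22) = 26.525 N/mm
W = mg = 2.3 × 9.81 = 22.563 N
½kδ² − Wδ − Wh = 0 → δ = (W + √(W² + 2kWh))/k
δ = (22.563 + √(509.09 + 141242))/26.525 = (22.563 + 376.5)/26.525 = 15.045 mm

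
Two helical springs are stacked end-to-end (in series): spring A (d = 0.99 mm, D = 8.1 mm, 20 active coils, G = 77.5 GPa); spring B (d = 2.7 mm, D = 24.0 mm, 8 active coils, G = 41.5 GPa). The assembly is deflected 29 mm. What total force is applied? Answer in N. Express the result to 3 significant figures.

k_A = Gd⁴/(8D³N_a) = (77.5×10³)(0.99⁴)/(8·8.1³·20) = 0.87552 N/mm
k_B = Gd⁴/(8D³N_a) = (41.5×10³)(2.7⁴)/(8·24.0³·8) = 2.4928 N/mm
Series: 1/k_eq = 1/0.87552 + 1/2.4928 = 1.5433; k_eq = 0.64795 N/mm
F = k_eq·δ = 0.64795·29 = 18.791 N

18.8 N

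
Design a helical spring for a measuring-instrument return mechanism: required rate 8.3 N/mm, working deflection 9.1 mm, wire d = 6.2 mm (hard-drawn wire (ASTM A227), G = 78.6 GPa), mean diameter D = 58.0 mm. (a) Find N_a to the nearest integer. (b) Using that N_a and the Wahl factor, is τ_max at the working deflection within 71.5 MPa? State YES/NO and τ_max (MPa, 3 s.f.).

N_a = Gd⁴/(8D³k) = (78.6×10³)(6.2⁴)/(8·58.0³·8.3) = 8.965 → N_a = 9
Actual rate k = Gd⁴/(8D³·9) = 8.2675 N/mm
Working load F = kδ = 8.2675·9.1 = 75.234 N
C = 58.0/6.2 = 9.3548; K_W = (4C−1)/(4C−4)+0.615/C = 1.1555
τ_max = K_W·8FD/(πd³) = 1.1555·46.624 = 53.874 MPa
τ_max ≤ 71.5 MPa → acceptable

(a) 9 coils; (b) YES, τ_max = 53.9 MPa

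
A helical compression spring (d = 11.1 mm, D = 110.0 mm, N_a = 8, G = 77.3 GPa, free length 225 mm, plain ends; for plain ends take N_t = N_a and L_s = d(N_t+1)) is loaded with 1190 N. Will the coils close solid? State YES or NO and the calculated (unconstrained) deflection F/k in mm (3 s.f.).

NO, δ = 86.4 mm

k = Gd⁴/(8D³N_a) = (77.3×10³)(11.1⁴)/(8·110.0³·8) = 13.776 N/mm
N_t = 8; L_s = 11.1·9 = 99.9 mm; δ_solid = L₀ − L_s = 225 − 99.9 = 125.1 mm
δ = F/k = 1190/13.776 = 86.384 mm
δ < δ_solid → spring does not go solid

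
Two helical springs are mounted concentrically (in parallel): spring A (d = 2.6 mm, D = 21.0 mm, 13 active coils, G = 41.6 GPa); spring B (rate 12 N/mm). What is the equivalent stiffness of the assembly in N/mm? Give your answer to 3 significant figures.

k_A = Gd⁴/(8D³N_a) = (41.6×10³)(2.6⁴)/(8·21.0³·13) = 1.9738 N/mm
Parallel: k_eq = 1.9738 + 12 = 13.974 N/mm

14.0 N/mm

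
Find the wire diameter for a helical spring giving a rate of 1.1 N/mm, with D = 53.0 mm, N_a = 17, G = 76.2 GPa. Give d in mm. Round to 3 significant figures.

d = (8D³N_a·k / G)^(1/4) = (8·53.0³·17·1.1 / (76.2×10³))^0.25
  = (292.28)^0.25 = 4.1348 mm

4.13 mm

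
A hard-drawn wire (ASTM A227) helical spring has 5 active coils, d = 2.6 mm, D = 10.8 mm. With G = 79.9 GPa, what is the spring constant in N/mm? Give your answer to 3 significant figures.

k = Gd⁴/(8D³N_a) = (79.9×10³ × 2.6⁴) / (8 × 10.8³ × 5)
  = 3.65124e+06 / 50388.5 = 72.462 N/mm

72.5 N/mm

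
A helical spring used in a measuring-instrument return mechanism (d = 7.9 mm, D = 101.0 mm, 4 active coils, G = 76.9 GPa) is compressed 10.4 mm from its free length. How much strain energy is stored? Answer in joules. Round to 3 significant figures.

0.491 J

k = Gd⁴/(8D³N_a) = (76.9×10³)(7.9⁴)/(8·101.0³·4) = 9.0849 N/mm
U = ½kδ² = 0.5 × 9.0849 × 10.4² = 491.31 N·mm = 0.49131 J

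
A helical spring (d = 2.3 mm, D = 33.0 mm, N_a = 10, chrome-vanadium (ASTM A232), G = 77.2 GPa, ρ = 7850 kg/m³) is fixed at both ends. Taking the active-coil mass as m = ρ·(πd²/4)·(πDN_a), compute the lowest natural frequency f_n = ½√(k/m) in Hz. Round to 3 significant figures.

k = Gd⁴/(8D³N_a) = (77.2×10³)(2.3⁴)/(8·33.0³·10) = 0.75144 N/mm = 751.44 N/m
Wire length L = πDN_a = π·33.0·10 = 1036.7 mm
m = ρ·(πd²/4)·L = 7850 × 4.1548×10⁻⁶ m² × 1.0367 m = 0.033813 kg
f_n = ½√(k/m) = 0.5·√(751.44/0.033813) = 0.5·√(22224) = 74.538 Hz

74.5 Hz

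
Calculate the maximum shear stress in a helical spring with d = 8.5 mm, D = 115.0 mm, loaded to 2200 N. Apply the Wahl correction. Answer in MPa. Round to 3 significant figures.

1160 MPa

Spring index C = D/d = 115.0/8.5 = 13.5294
K_W = (4C−1)/(4C−4) + 0.615/C = 53.118/50.118 + 0.0455 = 1.1053
τ₀ = 8FD/(πd³) = 8·2200·115.0/(π·8.5³) = 2.024e+06/1929.3 = 1049.1 MPa
τ_max = K·τ₀ = 1.1053 × 1049.1 = 1159.6 MPa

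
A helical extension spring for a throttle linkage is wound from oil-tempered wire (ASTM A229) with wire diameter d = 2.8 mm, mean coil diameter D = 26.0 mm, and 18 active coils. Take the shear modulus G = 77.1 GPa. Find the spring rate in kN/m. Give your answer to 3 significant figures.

k = Gd⁴/(8D³N_a) = (77.1×10³ × 2.8⁴) / (8 × 26.0³ × 18)
  = 4.739e+06 / 2.53094e+06 = 1.8724 N/mm

1.87 kN/m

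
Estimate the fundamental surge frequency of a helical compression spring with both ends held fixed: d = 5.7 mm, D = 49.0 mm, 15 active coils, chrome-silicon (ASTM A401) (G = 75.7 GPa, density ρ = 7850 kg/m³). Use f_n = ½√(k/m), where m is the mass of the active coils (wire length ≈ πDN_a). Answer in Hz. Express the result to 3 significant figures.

k = Gd⁴/(8D³N_a) = (75.7×10³)(5.7⁴)/(8·49.0³·15) = 5.6601 N/mm = 5660.1 N/m
Wire length L = πDN_a = π·49.0·15 = 2309.1 mm
m = ρ·(πd²/4)·L = 7850 × 25.518×10⁻⁶ m² × 2.3091 m = 0.46254 kg
f_n = ½√(k/m) = 0.5·√(5660.1/0.46254) = 0.5·√(12237) = 55.311 Hz

55.3 Hz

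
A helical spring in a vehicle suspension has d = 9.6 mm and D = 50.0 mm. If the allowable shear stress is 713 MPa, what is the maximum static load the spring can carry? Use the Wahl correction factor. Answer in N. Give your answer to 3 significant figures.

3820 N

C = D/d = 50.0/9.6 = 5.2083
K_W = (4C−1)/(4C−4) + 0.615/C = 19.833/16.833 + 0.1181 = 1.2963
τ_max = K·8FD/(πd³) → F_max = τ_allow·πd³/(8DK)
F_max = 713·π·9.6³/(8·50.0·1.2963) = 1.9818e+06/518.52 = 3822 N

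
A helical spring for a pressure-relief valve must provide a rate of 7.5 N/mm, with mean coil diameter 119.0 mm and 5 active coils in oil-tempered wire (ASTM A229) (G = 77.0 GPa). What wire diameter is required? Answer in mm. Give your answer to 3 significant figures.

d = (8D³N_a·k / G)^(1/4) = (8·119.0³·5·7.5 / (77.0×10³))^0.25
  = (6565.6)^0.25 = 9.0016 mm

9.00 mm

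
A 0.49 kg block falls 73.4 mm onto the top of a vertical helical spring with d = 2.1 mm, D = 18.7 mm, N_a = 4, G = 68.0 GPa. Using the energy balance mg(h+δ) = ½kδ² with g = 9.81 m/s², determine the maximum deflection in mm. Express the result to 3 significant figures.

11.4 mm

k = Gd⁴/(8D³N_a) = (68.0×10³)(2.1⁴)/(8·18.7³·4) = 6.3199 N/mm
W = mg = 0.49 × 9.81 = 4.8069 N
½kδ² − Wδ − Wh = 0 → δ = (W + √(W² + 2kWh))/k
δ = (4.8069 + √(23.106 + 4459.67))/6.3199 = (4.8069 + 66.954)/6.3199 = 11.355 mm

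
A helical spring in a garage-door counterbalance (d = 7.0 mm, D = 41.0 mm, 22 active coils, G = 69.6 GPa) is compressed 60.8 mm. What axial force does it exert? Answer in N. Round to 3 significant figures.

838 N

k = Gd⁴/(8D³N_a) = (69.6×10³)(7.0⁴)/(8·41.0³·22) = 13.776 N/mm
F = k·δ = 13.776 × 60.8 = 837.61 N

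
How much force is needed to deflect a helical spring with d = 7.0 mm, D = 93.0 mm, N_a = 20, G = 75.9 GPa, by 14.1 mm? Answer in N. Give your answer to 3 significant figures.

k = Gd⁴/(8D³N_a) = (75.9×10³)(7.0⁴)/(8·93.0³·20) = 1.416 N/mm
F = k·δ = 1.416 × 14.1 = 19.966 N

20.0 N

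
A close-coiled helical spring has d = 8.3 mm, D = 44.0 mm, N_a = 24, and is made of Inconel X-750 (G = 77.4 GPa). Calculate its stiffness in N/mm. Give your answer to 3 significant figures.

22.5 N/mm

k = Gd⁴/(8D³N_a) = (77.4×10³ × 8.3⁴) / (8 × 44.0³ × 24)
  = 3.67327e+08 / 1.63553e+07 = 22.459 N/mm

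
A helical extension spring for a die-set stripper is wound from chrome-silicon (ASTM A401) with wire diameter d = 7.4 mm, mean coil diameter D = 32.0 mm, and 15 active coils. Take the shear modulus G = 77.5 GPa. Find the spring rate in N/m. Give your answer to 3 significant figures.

k = Gd⁴/(8D³N_a) = (77.5×10³ × 7.4⁴) / (8 × 32.0³ × 15)
  = 2.32396e+08 / 3.93216e+06 = 59.101 N/mm = 59101 N/m

59100 N/m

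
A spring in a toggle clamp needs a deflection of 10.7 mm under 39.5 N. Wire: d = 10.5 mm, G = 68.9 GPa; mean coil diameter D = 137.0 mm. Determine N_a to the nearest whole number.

Required rate k = F/δ = 39.5/10.7 = 3.6916 N/mm
N_a = Gd⁴/(8D³k) = (68.9×10³ × 10.5⁴)/(8 × 137.0³ × 3.6916)
    = 8.37484e+08 / 7.5939e+07 = 11.03 → 11 coils

11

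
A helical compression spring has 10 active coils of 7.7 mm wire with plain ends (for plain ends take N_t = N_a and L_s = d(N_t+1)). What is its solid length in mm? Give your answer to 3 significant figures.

84.7 mm

plain ends: N_t = N_a = 10
L_s = d·(N_t+1) = 7.7 × 11 = 84.7 mm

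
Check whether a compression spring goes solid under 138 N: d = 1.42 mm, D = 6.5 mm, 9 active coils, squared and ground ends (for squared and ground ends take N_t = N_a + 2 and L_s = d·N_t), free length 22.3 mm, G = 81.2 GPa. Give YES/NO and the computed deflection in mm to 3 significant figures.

YES, δ = 8.26 mm

k = Gd⁴/(8D³N_a) = (81.2×10³)(1.42⁴)/(8·6.5³·9) = 16.697 N/mm
N_t = 11; L_s = 1.42·11 = 15.62 mm; δ_solid = L₀ − L_s = 22.3 − 15.62 = 6.68 mm
δ = F/k = 138/16.697 = 8.265 mm
δ ≥ δ_solid → spring goes solid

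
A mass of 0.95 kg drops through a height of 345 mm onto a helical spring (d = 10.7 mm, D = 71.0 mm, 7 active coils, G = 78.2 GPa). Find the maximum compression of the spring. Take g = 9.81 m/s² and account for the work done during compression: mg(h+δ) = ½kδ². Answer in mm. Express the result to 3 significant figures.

k = Gd⁴/(8D³N_a) = (78.2×10³)(10.7⁴)/(8·71.0³·7) = 51.142 N/mm
W = mg = 0.95 × 9.81 = 9.3195 N
½kδ² − Wδ − Wh = 0 → δ = (W + √(W² + 2kWh))/k
δ = (9.3195 + √(86.853 + 328867))/51.142 = (9.3195 + 573.55)/51.142 = 11.397 mm

11.4 mm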